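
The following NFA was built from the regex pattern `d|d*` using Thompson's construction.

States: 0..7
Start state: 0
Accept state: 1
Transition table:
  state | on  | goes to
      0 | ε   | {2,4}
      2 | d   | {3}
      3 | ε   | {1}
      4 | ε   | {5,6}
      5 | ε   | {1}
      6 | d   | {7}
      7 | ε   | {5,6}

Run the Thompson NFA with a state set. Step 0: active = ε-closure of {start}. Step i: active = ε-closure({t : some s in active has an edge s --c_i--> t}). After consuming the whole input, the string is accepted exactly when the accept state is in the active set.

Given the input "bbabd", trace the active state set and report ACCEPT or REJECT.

Answer: REJECT

Derivation:
initial (ε-close {0}): {0,1,2,4,5,6}
'b' @ 1: {}  — dead — no transitions
rest 'babd' ignored (set empty)
after full input: {}  (accept=1 not in)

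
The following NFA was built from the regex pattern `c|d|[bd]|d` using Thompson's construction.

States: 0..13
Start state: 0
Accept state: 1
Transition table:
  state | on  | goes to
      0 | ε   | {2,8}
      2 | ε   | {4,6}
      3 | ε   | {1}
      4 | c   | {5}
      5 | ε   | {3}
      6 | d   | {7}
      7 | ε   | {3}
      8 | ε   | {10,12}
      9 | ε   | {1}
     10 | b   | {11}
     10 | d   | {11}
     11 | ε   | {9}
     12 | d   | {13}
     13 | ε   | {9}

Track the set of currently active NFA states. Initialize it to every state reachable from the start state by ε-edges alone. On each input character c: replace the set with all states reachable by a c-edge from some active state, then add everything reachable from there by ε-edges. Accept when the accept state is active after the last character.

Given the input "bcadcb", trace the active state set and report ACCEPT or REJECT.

Answer: REJECT

Derivation:
start: ε-closure({0}) = {0,2,4,6,8,10,12}
'b' @ 1: {1,9,11}  (accept∈set)
'c' @ 2: {}  — state set empty
rest 'adcb' ignored (set empty)
end set {} — state 1 not in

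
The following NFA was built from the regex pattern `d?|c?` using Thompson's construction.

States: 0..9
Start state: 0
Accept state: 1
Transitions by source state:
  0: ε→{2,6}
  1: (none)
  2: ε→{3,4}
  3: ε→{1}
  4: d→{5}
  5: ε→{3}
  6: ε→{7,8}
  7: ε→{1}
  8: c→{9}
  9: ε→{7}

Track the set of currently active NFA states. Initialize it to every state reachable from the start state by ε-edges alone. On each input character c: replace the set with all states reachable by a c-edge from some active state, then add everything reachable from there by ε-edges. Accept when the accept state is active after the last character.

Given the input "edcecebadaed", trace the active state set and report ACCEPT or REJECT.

initial (ε-close {0}): {0,1,2,3,4,6,7,8}
'e' @ 1: {}  — state set empty
rest 'dcecebadaed' ignored (set empty)
final: {}; accept 1 not in set

Answer: REJECT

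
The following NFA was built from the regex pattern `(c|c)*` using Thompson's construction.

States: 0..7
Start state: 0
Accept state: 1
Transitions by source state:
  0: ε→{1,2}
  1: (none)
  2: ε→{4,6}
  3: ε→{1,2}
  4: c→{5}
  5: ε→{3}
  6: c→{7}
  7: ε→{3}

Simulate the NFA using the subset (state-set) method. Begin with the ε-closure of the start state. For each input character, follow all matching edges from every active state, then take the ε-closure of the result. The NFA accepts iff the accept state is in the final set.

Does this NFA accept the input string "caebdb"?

Answer: REJECT

Trace:
start: ε-closure({0}) = {0,1,2,4,6}
'c' @ 1: {1,2,3,4,5,6,7}  ✓accept
'a' @ 2: {}  — state set empty
rest 'ebdb' ignored (set empty)
after full input: {}  (accept=1 not in)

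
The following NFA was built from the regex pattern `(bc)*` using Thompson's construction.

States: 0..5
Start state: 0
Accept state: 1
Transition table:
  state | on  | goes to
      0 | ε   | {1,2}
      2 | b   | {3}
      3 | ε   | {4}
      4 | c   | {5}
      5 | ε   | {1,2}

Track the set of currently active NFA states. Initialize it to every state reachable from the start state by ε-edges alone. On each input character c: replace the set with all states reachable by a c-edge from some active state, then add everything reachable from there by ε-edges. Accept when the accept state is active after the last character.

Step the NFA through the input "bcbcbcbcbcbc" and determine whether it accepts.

Answer: ACCEPT

Trace:
initial (ε-close {0}): {0,1,2}
'b' @ 1: {3,4}
'c' @ 2: {1,2,5}  [accepting]
'b' @ 3: {3,4}
'c' @ 4: {1,2,5}  [accepting]
'b' @ 5: {3,4}
'c' @ 6: {1,2,5}  [accepting]
'b' @ 7: {3,4}
'c' @ 8: {1,2,5}  [accepting]
'b' @ 9: {3,4}
'c' @ 10: {1,2,5}  [accepting]
'b' @ 11: {3,4}
'c' @ 12: {1,2,5}  [accepting]
final: {1,2,5}; accept 1 in set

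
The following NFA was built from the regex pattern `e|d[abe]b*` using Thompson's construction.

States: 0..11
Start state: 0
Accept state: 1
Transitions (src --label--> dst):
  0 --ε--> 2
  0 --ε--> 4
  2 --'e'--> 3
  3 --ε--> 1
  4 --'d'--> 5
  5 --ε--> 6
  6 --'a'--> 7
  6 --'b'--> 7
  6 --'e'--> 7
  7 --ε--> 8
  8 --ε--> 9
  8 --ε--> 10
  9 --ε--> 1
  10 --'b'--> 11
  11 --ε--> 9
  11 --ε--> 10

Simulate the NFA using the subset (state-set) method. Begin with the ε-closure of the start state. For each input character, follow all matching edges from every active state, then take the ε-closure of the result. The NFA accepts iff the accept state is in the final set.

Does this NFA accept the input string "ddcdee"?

S₀ = ε-closure({0}) = {0,2,4}
'd' @ 1: {5,6}
'd' @ 2: {}  — no active states
rest 'cdee' ignored (set empty)
end set {} — state 1 not in

Answer: REJECT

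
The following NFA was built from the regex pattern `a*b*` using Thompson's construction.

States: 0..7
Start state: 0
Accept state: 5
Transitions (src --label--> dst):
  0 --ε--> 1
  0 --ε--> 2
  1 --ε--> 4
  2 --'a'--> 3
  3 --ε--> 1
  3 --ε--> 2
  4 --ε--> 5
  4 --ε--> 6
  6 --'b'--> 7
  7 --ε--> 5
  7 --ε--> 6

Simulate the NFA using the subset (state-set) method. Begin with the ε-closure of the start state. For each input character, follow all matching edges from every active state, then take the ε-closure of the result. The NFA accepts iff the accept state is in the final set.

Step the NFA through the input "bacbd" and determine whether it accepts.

Answer: REJECT

Trace:
initial (ε-close {0}): {0,1,2,4,5,6}
'b' @ 1: {5,6,7}  ✓accept
'a' @ 2: {}  — state set empty
rest 'cbd' ignored (set empty)
end set {} — state 5 not in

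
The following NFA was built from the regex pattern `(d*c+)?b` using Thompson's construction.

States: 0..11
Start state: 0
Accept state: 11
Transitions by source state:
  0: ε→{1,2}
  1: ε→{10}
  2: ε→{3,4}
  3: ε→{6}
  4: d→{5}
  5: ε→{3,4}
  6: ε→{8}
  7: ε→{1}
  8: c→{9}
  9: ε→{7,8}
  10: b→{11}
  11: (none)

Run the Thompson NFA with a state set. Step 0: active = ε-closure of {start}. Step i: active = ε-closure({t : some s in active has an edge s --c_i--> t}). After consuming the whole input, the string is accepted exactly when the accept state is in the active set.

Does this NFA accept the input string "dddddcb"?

Answer: ACCEPT

Steps:
start: ε-closure({0}) = {0,1,2,3,4,6,8,10}
'd' @ 1: {3,4,5,6,8}
'd' @ 2: {3,4,5,6,8}
'd' @ 3: {3,4,5,6,8}
'd' @ 4: {3,4,5,6,8}
'd' @ 5: {3,4,5,6,8}
'c' @ 6: {1,7,8,9,10}
'b' @ 7: {11}  [accepting]
after full input: {11}  (accept=11 in)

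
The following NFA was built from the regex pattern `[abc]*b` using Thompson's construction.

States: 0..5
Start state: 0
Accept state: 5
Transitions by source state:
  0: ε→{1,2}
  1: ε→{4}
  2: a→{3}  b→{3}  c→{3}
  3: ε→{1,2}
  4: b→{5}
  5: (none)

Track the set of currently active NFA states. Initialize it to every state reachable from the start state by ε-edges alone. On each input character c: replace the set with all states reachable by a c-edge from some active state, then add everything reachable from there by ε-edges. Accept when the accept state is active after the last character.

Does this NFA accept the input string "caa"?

start: ε-closure({0}) = {0,1,2,4}
'c' @ 1: {1,2,3,4}
'a' @ 2: {1,2,3,4}
'a' @ 3: {1,2,3,4}
after full input: {1,2,3,4}  (accept=5 not in)

Answer: REJECT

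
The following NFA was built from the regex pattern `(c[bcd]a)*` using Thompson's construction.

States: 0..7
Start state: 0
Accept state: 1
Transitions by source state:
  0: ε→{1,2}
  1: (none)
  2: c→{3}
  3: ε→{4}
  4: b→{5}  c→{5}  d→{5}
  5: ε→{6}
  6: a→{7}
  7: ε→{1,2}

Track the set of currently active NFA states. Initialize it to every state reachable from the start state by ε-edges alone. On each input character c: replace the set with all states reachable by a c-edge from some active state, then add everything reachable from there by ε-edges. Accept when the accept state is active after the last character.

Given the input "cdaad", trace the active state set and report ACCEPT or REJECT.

S₀ = ε-closure({0}) = {0,1,2}
'c' @ 1: {3,4}
'd' @ 2: {5,6}
'a' @ 3: {1,2,7}  (accept∈set)
'a' @ 4: {}  — no active states
rest 'd' ignored (set empty)
final: {}; accept 1 not in set

Answer: REJECT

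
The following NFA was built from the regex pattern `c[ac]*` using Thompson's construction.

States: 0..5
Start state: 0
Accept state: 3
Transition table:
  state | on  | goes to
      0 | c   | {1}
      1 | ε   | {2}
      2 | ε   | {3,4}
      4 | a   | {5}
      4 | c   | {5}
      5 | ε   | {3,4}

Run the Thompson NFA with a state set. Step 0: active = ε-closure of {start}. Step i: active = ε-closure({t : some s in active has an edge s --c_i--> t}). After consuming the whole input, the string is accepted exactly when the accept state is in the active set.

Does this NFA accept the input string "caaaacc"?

initial (ε-close {0}): {0}
'c' @ 1: {1,2,3,4}  ✓accept
'a' @ 2: {3,4,5}  ✓accept
'a' @ 3: {3,4,5}  ✓accept
'a' @ 4: {3,4,5}  ✓accept
'a' @ 5: {3,4,5}  ✓accept
'c' @ 6: {3,4,5}  ✓accept
'c' @ 7: {3,4,5}  ✓accept
end set {3,4,5} — state 3 in

Answer: ACCEPT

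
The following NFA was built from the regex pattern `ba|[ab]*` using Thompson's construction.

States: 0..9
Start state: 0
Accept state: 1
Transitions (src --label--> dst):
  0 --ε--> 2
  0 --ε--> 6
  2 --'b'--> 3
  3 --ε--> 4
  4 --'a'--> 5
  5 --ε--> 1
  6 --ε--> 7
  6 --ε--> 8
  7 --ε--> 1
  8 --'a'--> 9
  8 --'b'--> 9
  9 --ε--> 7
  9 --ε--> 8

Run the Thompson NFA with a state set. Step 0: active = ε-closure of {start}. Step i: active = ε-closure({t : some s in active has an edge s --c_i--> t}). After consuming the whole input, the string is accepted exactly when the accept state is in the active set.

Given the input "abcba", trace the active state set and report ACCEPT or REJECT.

Answer: REJECT

Steps:
initial (ε-close {0}): {0,1,2,6,7,8}
'a' @ 1: {1,7,8,9}  [accepting]
'b' @ 2: {1,7,8,9}  [accepting]
'c' @ 3: {}  — state set empty
rest 'ba' ignored (set empty)
after full input: {}  (accept=1 not in)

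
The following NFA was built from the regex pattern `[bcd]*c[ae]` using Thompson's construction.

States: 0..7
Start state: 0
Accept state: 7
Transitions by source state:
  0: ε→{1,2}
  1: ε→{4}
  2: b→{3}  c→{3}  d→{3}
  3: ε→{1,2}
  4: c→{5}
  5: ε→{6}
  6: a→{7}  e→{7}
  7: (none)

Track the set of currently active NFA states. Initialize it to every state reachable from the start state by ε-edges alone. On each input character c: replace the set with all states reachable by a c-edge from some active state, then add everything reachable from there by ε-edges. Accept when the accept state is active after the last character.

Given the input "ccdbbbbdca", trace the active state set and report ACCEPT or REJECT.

Answer: ACCEPT

Steps:
initial (ε-close {0}): {0,1,2,4}
'c' @ 1: {1,2,3,4,5,6}
'c' @ 2: {1,2,3,4,5,6}
'd' @ 3: {1,2,3,4}
'b' @ 4: {1,2,3,4}
'b' @ 5: {1,2,3,4}
'b' @ 6: {1,2,3,4}
'b' @ 7: {1,2,3,4}
'd' @ 8: {1,2,3,4}
'c' @ 9: {1,2,3,4,5,6}
'a' @ 10: {7}  (accept∈set)
after full input: {7}  (accept=7 in)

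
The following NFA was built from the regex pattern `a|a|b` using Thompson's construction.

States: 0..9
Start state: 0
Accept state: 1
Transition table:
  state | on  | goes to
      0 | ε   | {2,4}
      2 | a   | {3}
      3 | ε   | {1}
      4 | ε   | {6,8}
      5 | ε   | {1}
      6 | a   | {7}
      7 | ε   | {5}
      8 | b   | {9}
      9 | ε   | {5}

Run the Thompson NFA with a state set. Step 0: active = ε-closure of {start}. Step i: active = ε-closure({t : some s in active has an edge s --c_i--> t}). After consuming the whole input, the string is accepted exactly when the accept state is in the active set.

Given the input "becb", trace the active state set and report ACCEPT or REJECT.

Answer: REJECT

Steps:
S₀ = ε-closure({0}) = {0,2,4,6,8}
'b' @ 1: {1,5,9}  [accepting]
'e' @ 2: {}  — no active states
rest 'cb' ignored (set empty)
end set {} — state 1 not in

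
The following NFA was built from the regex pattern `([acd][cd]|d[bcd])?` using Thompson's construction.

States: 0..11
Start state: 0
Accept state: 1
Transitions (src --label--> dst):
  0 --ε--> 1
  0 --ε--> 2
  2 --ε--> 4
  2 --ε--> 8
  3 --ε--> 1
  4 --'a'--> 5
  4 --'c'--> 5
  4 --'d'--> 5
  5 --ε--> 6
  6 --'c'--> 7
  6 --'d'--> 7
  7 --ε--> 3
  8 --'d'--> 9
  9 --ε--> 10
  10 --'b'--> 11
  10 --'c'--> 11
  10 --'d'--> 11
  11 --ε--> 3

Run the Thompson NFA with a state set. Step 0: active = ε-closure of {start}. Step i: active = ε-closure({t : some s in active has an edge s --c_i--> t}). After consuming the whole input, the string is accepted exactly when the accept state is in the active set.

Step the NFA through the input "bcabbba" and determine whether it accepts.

Answer: REJECT

Derivation:
start: ε-closure({0}) = {0,1,2,4,8}
'b' @ 1: {}  — dead — no transitions
rest 'cabbba' ignored (set empty)
after full input: {}  (accept=1 not in)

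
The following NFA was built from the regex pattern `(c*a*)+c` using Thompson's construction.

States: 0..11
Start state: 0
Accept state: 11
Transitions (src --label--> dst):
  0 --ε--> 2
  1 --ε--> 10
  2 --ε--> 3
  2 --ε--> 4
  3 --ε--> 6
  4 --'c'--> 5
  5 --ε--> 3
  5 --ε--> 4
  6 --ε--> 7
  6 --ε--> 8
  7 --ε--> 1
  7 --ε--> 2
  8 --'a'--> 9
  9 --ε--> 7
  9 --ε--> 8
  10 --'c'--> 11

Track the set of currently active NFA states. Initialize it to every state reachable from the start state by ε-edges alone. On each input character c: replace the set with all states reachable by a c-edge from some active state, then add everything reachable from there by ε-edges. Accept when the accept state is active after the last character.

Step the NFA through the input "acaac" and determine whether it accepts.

start: ε-closure({0}) = {0,1,2,3,4,6,7,8,10}
'a' @ 1: {1,2,3,4,6,7,8,9,10}
'c' @ 2: {1,2,3,4,5,6,7,8,10,11}  [accepting]
'a' @ 3: {1,2,3,4,6,7,8,9,10}
'a' @ 4: {1,2,3,4,6,7,8,9,10}
'c' @ 5: {1,2,3,4,5,6,7,8,10,11}  [accepting]
after full input: {1,2,3,4,5,6,7,8,10,11}  (accept=11 in)

Answer: ACCEPT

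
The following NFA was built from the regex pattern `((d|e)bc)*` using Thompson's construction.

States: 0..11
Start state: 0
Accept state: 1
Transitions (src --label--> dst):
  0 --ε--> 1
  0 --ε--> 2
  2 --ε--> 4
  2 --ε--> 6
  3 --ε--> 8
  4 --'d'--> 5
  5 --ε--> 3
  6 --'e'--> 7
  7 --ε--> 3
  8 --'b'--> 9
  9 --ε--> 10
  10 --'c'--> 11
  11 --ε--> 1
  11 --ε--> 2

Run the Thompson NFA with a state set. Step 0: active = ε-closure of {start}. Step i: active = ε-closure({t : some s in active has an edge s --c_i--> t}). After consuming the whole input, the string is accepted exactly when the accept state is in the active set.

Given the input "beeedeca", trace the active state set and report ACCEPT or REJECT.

initial (ε-close {0}): {0,1,2,4,6}
'b' @ 1: {}  — dead — no transitions
rest 'eeedeca' ignored (set empty)
final: {}; accept 1 not in set

Answer: REJECT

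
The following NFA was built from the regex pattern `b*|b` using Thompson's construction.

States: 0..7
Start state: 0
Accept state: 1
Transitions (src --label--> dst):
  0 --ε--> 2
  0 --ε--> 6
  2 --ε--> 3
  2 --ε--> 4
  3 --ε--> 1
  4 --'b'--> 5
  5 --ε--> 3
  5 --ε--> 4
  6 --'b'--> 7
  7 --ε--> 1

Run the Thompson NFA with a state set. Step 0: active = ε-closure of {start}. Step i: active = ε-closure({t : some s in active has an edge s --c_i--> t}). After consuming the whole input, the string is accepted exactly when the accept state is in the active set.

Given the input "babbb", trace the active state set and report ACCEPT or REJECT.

Answer: REJECT

Trace:
S₀ = ε-closure({0}) = {0,1,2,3,4,6}
'b' @ 1: {1,3,4,5,7}  [accepting]
'a' @ 2: {}  — dead — no transitions
rest 'bbb' ignored (set empty)
final: {}; accept 1 not in set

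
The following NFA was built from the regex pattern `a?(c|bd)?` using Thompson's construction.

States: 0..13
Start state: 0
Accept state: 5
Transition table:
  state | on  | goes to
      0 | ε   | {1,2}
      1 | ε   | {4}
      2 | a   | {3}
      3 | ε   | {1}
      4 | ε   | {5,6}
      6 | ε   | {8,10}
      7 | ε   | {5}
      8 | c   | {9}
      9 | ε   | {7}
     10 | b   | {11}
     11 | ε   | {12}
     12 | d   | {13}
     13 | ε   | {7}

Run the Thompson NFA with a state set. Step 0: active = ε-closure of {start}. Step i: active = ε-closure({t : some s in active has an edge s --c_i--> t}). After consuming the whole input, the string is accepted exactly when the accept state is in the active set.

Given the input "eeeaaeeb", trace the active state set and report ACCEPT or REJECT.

start: ε-closure({0}) = {0,1,2,4,5,6,8,10}
'e' @ 1: {}  — no active states
rest 'eeaaeeb' ignored (set empty)
after full input: {}  (accept=5 not in)

Answer: REJECT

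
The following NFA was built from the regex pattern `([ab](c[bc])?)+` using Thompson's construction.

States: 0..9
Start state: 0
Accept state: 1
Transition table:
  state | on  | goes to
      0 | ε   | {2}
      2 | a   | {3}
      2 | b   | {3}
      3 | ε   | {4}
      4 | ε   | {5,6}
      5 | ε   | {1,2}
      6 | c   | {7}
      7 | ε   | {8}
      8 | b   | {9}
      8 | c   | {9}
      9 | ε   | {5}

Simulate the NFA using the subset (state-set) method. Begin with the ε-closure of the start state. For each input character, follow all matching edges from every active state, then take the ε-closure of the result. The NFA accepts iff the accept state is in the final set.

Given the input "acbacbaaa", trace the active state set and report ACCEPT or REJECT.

Answer: ACCEPT

Derivation:
S₀ = ε-closure({0}) = {0,2}
'a' @ 1: {1,2,3,4,5,6}  (accept∈set)
'c' @ 2: {7,8}
'b' @ 3: {1,2,5,9}  (accept∈set)
'a' @ 4: {1,2,3,4,5,6}  (accept∈set)
'c' @ 5: {7,8}
'b' @ 6: {1,2,5,9}  (accept∈set)
'a' @ 7: {1,2,3,4,5,6}  (accept∈set)
'a' @ 8: {1,2,3,4,5,6}  (accept∈set)
'a' @ 9: {1,2,3,4,5,6}  (accept∈set)
end set {1,2,3,4,5,6} — state 1 in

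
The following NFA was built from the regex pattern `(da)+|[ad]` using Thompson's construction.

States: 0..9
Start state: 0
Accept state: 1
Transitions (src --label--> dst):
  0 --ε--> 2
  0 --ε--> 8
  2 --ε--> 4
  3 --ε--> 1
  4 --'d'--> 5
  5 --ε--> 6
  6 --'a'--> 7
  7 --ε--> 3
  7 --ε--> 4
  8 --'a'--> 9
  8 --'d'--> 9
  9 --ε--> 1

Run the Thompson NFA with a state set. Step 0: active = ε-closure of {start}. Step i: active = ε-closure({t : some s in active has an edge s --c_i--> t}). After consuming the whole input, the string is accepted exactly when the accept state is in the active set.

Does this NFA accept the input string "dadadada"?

Answer: ACCEPT

Derivation:
initial (ε-close {0}): {0,2,4,8}
'd' @ 1: {1,5,6,9}  ✓accept
'a' @ 2: {1,3,4,7}  ✓accept
'd' @ 3: {5,6}
'a' @ 4: {1,3,4,7}  ✓accept
'd' @ 5: {5,6}
'a' @ 6: {1,3,4,7}  ✓accept
'd' @ 7: {5,6}
'a' @ 8: {1,3,4,7}  ✓accept
after full input: {1,3,4,7}  (accept=1 in)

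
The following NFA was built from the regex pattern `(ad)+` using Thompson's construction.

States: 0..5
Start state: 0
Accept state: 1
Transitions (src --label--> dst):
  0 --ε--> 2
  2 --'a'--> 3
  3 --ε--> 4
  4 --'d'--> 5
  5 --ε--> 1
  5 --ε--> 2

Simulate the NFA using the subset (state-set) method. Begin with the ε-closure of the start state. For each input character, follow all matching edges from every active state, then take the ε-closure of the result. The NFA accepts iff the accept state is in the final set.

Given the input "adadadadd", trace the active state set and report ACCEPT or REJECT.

Answer: REJECT

Trace:
S₀ = ε-closure({0}) = {0,2}
'a' @ 1: {3,4}
'd' @ 2: {1,2,5}  [accepting]
'a' @ 3: {3,4}
'd' @ 4: {1,2,5}  [accepting]
'a' @ 5: {3,4}
'd' @ 6: {1,2,5}  [accepting]
'a' @ 7: {3,4}
'd' @ 8: {1,2,5}  [accepting]
'd' @ 9: {}  — no active states
final: {}; accept 1 not in set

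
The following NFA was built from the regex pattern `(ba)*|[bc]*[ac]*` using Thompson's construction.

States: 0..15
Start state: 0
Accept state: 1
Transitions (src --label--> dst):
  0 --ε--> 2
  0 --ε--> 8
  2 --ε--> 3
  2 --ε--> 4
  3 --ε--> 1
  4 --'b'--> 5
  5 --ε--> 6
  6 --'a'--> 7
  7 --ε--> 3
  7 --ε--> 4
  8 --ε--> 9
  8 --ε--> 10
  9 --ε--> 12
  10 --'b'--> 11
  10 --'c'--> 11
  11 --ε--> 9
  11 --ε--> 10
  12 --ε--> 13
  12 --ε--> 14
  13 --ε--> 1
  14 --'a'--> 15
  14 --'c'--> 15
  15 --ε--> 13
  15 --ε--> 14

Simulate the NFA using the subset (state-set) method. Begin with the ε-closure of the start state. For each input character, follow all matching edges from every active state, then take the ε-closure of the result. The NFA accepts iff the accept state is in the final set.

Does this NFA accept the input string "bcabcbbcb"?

start: ε-closure({0}) = {0,1,2,3,4,8,9,10,12,13,14}
'b' @ 1: {1,5,6,9,10,11,12,13,14}  (accept∈set)
'c' @ 2: {1,9,10,11,12,13,14,15}  (accept∈set)
'a' @ 3: {1,13,14,15}  (accept∈set)
'b' @ 4: {}  — dead — no transitions
rest 'cbbcb' ignored (set empty)
final: {}; accept 1 not in set

Answer: REJECT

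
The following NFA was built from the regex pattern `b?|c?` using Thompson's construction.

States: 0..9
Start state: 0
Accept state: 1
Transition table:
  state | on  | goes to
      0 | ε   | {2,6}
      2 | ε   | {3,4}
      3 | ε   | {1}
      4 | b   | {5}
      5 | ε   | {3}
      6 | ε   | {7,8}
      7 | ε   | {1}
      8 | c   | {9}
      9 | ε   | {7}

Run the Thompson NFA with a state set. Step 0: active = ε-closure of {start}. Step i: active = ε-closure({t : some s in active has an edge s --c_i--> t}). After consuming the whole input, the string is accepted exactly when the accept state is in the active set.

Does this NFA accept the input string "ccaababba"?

initial (ε-close {0}): {0,1,2,3,4,6,7,8}
'c' @ 1: {1,7,9}  [accepting]
'c' @ 2: {}  — dead — no transitions
rest 'aababba' ignored (set empty)
end set {} — state 1 not in

Answer: REJECT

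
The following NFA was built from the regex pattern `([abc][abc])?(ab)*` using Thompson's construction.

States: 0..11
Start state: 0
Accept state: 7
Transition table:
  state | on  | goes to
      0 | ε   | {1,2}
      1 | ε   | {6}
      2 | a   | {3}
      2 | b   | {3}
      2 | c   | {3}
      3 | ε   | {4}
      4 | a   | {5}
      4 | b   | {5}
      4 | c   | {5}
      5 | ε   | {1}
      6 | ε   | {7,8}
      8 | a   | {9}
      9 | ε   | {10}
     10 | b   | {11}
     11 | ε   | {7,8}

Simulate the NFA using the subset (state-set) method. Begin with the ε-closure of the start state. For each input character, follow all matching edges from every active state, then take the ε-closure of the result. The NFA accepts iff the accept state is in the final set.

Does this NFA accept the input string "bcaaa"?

Answer: REJECT

Steps:
initial (ε-close {0}): {0,1,2,6,7,8}
'b' @ 1: {3,4}
'c' @ 2: {1,5,6,7,8}  ✓accept
'a' @ 3: {9,10}
'a' @ 4: {}  — no active states
rest 'a' ignored (set empty)
after full input: {}  (accept=7 not in)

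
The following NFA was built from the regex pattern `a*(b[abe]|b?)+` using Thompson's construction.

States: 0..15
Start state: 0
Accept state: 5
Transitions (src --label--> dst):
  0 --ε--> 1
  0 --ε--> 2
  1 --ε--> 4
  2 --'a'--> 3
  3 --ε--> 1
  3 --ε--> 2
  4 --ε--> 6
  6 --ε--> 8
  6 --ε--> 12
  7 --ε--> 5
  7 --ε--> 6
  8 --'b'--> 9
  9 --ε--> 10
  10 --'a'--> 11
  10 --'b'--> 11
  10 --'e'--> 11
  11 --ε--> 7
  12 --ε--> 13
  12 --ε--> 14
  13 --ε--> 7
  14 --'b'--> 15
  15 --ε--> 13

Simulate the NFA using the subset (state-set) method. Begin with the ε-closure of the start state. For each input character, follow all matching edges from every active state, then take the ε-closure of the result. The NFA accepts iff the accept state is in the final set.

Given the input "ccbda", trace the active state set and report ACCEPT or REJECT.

Answer: REJECT

Trace:
S₀ = ε-closure({0}) = {0,1,2,4,5,6,7,8,12,13,14}
'c' @ 1: {}  — dead — no transitions
rest 'cbda' ignored (set empty)
after full input: {}  (accept=5 not in)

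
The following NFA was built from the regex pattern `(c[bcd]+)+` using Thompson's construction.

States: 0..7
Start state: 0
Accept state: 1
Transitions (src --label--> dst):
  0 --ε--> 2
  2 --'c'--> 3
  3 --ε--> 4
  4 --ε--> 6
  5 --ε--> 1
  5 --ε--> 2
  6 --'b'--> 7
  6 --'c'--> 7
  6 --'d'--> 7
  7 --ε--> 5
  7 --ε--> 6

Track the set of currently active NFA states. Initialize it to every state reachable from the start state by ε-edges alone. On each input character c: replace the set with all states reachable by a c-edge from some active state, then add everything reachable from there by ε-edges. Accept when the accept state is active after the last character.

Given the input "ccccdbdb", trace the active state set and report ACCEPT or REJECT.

Answer: ACCEPT

Trace:
S₀ = ε-closure({0}) = {0,2}
'c' @ 1: {3,4,6}
'c' @ 2: {1,2,5,6,7}  ✓accept
'c' @ 3: {1,2,3,4,5,6,7}  ✓accept
'c' @ 4: {1,2,3,4,5,6,7}  ✓accept
'd' @ 5: {1,2,5,6,7}  ✓accept
'b' @ 6: {1,2,5,6,7}  ✓accept
'd' @ 7: {1,2,5,6,7}  ✓accept
'b' @ 8: {1,2,5,6,7}  ✓accept
end set {1,2,5,6,7} — state 1 in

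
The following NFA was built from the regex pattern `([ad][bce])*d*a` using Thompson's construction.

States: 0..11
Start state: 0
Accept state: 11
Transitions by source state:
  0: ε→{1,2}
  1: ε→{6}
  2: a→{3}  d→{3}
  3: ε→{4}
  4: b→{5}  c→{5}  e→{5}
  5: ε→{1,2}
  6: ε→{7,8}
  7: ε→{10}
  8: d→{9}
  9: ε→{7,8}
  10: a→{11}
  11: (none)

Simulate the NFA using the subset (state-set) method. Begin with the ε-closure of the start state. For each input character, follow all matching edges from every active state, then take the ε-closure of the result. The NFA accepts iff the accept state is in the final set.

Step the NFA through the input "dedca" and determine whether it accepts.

initial (ε-close {0}): {0,1,2,6,7,8,10}
'd' @ 1: {3,4,7,8,9,10}
'e' @ 2: {1,2,5,6,7,8,10}
'd' @ 3: {3,4,7,8,9,10}
'c' @ 4: {1,2,5,6,7,8,10}
'a' @ 5: {3,4,11}  ✓accept
end set {3,4,11} — state 11 in

Answer: ACCEPT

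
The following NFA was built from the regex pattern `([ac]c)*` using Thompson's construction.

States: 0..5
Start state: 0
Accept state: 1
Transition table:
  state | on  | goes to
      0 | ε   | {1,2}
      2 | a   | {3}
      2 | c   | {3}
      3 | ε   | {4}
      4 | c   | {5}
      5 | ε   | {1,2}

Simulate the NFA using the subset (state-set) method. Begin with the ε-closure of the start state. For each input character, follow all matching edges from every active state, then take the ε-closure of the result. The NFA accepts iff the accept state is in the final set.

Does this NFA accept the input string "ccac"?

Answer: ACCEPT

Steps:
start: ε-closure({0}) = {0,1,2}
'c' @ 1: {3,4}
'c' @ 2: {1,2,5}  (accept∈set)
'a' @ 3: {3,4}
'c' @ 4: {1,2,5}  (accept∈set)
final: {1,2,5}; accept 1 in set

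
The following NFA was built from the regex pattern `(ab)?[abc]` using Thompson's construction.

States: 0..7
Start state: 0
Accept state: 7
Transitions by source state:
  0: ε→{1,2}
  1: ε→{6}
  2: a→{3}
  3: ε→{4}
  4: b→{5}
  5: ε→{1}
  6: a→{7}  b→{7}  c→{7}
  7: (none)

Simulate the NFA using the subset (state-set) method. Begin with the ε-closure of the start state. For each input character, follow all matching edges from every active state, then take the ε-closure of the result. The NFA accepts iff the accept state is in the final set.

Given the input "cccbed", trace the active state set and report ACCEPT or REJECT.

initial (ε-close {0}): {0,1,2,6}
'c' @ 1: {7}  [accepting]
'c' @ 2: {}  — no active states
rest 'cbed' ignored (set empty)
final: {}; accept 7 not in set

Answer: REJECT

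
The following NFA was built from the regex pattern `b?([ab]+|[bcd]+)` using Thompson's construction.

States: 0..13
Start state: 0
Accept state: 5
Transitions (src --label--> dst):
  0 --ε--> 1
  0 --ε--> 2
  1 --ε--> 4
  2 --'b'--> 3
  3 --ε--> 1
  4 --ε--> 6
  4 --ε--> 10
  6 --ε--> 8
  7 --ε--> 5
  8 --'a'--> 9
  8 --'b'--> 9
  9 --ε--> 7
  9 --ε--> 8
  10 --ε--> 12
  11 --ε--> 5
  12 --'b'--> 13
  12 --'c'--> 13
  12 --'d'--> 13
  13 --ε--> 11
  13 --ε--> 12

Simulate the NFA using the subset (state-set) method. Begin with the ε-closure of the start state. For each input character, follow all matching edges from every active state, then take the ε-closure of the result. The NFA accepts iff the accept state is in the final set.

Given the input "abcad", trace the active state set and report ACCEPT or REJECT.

Answer: REJECT

Derivation:
S₀ = ε-closure({0}) = {0,1,2,4,6,8,10,12}
'a' @ 1: {5,7,8,9}  ✓accept
'b' @ 2: {5,7,8,9}  ✓accept
'c' @ 3: {}  — dead — no transitions
rest 'ad' ignored (set empty)
end set {} — state 5 not in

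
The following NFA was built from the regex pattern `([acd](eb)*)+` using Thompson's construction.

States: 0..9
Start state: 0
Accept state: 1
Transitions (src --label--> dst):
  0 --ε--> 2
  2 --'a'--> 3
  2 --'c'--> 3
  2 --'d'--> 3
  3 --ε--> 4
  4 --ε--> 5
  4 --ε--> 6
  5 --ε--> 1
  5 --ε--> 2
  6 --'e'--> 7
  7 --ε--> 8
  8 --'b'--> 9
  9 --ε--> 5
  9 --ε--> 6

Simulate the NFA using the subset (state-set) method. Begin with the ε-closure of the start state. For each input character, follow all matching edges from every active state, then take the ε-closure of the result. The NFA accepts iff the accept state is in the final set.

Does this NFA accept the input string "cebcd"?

Answer: ACCEPT

Trace:
initial (ε-close {0}): {0,2}
'c' @ 1: {1,2,3,4,5,6}  [accepting]
'e' @ 2: {7,8}
'b' @ 3: {1,2,5,6,9}  [accepting]
'c' @ 4: {1,2,3,4,5,6}  [accepting]
'd' @ 5: {1,2,3,4,5,6}  [accepting]
end set {1,2,3,4,5,6} — state 1 in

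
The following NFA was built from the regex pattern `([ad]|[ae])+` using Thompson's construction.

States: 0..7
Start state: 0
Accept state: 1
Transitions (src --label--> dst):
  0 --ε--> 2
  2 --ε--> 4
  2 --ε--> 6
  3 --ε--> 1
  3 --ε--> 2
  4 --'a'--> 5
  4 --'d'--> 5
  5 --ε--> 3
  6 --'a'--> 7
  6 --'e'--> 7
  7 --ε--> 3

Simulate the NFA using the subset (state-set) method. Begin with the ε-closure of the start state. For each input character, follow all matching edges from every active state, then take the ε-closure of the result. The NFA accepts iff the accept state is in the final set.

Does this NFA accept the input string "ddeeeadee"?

start: ε-closure({0}) = {0,2,4,6}
'd' @ 1: {1,2,3,4,5,6}  ✓accept
'd' @ 2: {1,2,3,4,5,6}  ✓accept
'e' @ 3: {1,2,3,4,6,7}  ✓accept
'e' @ 4: {1,2,3,4,6,7}  ✓accept
'e' @ 5: {1,2,3,4,6,7}  ✓accept
'a' @ 6: {1,2,3,4,5,6,7}  ✓accept
'd' @ 7: {1,2,3,4,5,6}  ✓accept
'e' @ 8: {1,2,3,4,6,7}  ✓accept
'e' @ 9: {1,2,3,4,6,7}  ✓accept
after full input: {1,2,3,4,6,7}  (accept=1 in)

Answer: ACCEPT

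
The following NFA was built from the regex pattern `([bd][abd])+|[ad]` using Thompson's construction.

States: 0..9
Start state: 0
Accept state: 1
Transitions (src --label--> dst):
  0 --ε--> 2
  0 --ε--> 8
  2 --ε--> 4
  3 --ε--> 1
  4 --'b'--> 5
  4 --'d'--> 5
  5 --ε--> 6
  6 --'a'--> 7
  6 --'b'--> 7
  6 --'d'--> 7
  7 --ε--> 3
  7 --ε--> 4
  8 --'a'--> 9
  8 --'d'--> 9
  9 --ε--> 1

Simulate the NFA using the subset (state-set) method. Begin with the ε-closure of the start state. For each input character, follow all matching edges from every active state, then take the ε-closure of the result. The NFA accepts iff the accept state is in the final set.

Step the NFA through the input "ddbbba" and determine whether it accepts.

initial (ε-close {0}): {0,2,4,8}
'd' @ 1: {1,5,6,9}  [accepting]
'd' @ 2: {1,3,4,7}  [accepting]
'b' @ 3: {5,6}
'b' @ 4: {1,3,4,7}  [accepting]
'b' @ 5: {5,6}
'a' @ 6: {1,3,4,7}  [accepting]
after full input: {1,3,4,7}  (accept=1 in)

Answer: ACCEPT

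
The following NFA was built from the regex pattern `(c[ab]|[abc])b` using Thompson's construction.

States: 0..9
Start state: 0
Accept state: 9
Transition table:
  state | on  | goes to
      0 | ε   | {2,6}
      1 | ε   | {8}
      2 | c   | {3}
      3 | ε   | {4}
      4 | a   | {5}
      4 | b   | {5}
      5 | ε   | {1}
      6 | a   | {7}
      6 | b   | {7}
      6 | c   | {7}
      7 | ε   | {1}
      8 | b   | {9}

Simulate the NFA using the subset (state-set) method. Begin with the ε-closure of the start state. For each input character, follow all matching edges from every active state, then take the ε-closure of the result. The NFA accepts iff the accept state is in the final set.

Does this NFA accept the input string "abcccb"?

start: ε-closure({0}) = {0,2,6}
'a' @ 1: {1,7,8}
'b' @ 2: {9}  ✓accept
'c' @ 3: {}  — dead — no transitions
rest 'ccb' ignored (set empty)
end set {} — state 9 not in

Answer: REJECT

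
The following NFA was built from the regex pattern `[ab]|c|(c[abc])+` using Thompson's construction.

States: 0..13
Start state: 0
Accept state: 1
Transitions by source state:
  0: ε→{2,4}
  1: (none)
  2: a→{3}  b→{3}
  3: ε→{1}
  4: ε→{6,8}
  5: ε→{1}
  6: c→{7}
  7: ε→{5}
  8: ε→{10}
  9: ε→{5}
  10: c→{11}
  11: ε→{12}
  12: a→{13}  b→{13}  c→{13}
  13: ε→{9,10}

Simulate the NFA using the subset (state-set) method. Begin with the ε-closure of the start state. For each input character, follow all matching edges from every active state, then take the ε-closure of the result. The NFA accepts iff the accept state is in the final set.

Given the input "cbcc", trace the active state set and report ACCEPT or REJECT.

S₀ = ε-closure({0}) = {0,2,4,6,8,10}
'c' @ 1: {1,5,7,11,12}  [accepting]
'b' @ 2: {1,5,9,10,13}  [accepting]
'c' @ 3: {11,12}
'c' @ 4: {1,5,9,10,13}  [accepting]
final: {1,5,9,10,13}; accept 1 in set

Answer: ACCEPT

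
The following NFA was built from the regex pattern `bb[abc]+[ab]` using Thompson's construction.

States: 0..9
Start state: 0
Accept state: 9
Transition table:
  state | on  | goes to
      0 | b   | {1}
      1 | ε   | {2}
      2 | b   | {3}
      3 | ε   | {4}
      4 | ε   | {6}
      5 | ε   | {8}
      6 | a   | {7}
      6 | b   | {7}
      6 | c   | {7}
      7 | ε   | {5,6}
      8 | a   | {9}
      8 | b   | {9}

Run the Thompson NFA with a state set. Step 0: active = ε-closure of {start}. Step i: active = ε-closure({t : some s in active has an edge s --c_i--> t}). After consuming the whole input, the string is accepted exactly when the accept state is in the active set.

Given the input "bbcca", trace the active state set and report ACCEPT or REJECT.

initial (ε-close {0}): {0}
'b' @ 1: {1,2}
'b' @ 2: {3,4,6}
'c' @ 3: {5,6,7,8}
'c' @ 4: {5,6,7,8}
'a' @ 5: {5,6,7,8,9}  [accepting]
final: {5,6,7,8,9}; accept 9 in set

Answer: ACCEPT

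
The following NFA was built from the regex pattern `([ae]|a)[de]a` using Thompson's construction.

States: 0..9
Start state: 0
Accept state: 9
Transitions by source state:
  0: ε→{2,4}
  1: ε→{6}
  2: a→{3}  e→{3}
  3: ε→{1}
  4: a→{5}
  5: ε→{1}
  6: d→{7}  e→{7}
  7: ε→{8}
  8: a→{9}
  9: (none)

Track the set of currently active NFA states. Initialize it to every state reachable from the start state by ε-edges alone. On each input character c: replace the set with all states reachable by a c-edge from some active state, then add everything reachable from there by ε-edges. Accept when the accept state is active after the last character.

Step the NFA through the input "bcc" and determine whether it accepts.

Answer: REJECT

Steps:
initial (ε-close {0}): {0,2,4}
'b' @ 1: {}  — no active states
rest 'cc' ignored (set empty)
end set {} — state 9 not in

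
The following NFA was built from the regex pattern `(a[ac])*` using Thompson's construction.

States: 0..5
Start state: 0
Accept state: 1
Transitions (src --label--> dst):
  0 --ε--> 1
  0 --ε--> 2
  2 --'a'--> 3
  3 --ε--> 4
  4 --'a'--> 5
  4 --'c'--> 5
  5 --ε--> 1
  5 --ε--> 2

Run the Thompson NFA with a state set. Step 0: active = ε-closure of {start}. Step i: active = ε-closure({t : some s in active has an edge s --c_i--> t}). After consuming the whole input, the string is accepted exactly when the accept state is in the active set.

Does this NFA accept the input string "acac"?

Answer: ACCEPT

Trace:
initial (ε-close {0}): {0,1,2}
'a' @ 1: {3,4}
'c' @ 2: {1,2,5}  (accept∈set)
'a' @ 3: {3,4}
'c' @ 4: {1,2,5}  (accept∈set)
end set {1,2,5} — state 1 in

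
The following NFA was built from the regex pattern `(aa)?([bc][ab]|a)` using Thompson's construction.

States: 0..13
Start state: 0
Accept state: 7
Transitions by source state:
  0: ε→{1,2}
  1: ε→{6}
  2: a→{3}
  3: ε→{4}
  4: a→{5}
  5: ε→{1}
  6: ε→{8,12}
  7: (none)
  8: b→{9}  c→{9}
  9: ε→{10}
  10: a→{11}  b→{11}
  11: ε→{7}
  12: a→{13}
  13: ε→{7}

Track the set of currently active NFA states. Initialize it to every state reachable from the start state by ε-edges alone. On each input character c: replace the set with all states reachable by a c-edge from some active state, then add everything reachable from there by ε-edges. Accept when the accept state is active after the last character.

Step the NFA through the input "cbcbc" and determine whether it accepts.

Answer: REJECT

Steps:
S₀ = ε-closure({0}) = {0,1,2,6,8,12}
'c' @ 1: {9,10}
'b' @ 2: {7,11}  (accept∈set)
'c' @ 3: {}  — dead — no transitions
rest 'bc' ignored (set empty)
final: {}; accept 7 not in set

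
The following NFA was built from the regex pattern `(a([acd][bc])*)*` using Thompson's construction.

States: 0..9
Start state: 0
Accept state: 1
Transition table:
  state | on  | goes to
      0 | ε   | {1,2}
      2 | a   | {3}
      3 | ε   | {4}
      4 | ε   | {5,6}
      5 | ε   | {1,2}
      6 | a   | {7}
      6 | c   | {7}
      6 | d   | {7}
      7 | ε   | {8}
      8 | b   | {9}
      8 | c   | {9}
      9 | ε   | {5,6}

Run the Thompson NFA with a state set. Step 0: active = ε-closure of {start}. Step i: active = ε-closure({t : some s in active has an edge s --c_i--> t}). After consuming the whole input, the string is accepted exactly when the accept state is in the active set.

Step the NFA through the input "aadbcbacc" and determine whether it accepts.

Answer: ACCEPT

Trace:
initial (ε-close {0}): {0,1,2}
'a' @ 1: {1,2,3,4,5,6}  (accept∈set)
'a' @ 2: {1,2,3,4,5,6,7,8}  (accept∈set)
'd' @ 3: {7,8}
'b' @ 4: {1,2,5,6,9}  (accept∈set)
'c' @ 5: {7,8}
'b' @ 6: {1,2,5,6,9}  (accept∈set)
'a' @ 7: {1,2,3,4,5,6,7,8}  (accept∈set)
'c' @ 8: {1,2,5,6,7,8,9}  (accept∈set)
'c' @ 9: {1,2,5,6,7,8,9}  (accept∈set)
end set {1,2,5,6,7,8,9} — state 1 in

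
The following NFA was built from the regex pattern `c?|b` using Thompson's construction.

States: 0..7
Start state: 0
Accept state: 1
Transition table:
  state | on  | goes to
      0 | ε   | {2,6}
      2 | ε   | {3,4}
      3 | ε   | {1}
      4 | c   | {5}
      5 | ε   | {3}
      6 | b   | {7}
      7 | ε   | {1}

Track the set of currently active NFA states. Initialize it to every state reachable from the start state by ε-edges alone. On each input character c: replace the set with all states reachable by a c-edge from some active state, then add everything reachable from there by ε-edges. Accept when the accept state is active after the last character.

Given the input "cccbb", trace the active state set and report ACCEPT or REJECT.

Answer: REJECT

Trace:
start: ε-closure({0}) = {0,1,2,3,4,6}
'c' @ 1: {1,3,5}  (accept∈set)
'c' @ 2: {}  — no active states
rest 'cbb' ignored (set empty)
after full input: {}  (accept=1 not in)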